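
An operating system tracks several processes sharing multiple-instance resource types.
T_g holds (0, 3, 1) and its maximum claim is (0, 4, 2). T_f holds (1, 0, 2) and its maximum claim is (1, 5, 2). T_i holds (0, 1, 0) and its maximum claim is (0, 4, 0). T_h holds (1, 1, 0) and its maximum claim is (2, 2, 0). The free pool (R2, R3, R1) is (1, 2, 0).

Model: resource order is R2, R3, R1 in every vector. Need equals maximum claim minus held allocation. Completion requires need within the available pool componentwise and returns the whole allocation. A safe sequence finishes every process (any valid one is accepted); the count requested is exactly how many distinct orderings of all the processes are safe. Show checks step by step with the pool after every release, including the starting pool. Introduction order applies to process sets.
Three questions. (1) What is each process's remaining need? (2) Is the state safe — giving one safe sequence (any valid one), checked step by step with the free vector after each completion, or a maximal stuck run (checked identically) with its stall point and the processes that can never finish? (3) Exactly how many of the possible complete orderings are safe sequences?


(1) Remaining need (order R2, R3, R1):
  T_g: (0, 1, 1)
  T_f: (0, 5, 0)
  T_i: (0, 3, 0)
  T_h: (1, 1, 0)
(2) UNSAFE.
Key observation: after T_h, T_i the pool peaks at (2, 4, 0), and each blocked process is short somewhere: T_g on R1; T_f on R3.
Going as far as possible: T_h, T_i; after that, nothing fits. Walking it through:
  pool = (1, 2, 0)
  T_h: need (1, 1, 0) fits (1, 2, 0); releases (1, 1, 0), pool now (2, 3, 0)
  T_i: need (0, 3, 0) fits (2, 3, 0); releases (0, 1, 0), pool now (2, 4, 0)
  T_g still needs (0, 1, 1) but only (2, 4, 0) is free — short on R1
  T_f still needs (0, 5, 0) but only (2, 4, 0) is free — short on R3
Never able to finish: T_g and T_f.
(3) Precisely 0 of the possible complete orderings are safe sequences.


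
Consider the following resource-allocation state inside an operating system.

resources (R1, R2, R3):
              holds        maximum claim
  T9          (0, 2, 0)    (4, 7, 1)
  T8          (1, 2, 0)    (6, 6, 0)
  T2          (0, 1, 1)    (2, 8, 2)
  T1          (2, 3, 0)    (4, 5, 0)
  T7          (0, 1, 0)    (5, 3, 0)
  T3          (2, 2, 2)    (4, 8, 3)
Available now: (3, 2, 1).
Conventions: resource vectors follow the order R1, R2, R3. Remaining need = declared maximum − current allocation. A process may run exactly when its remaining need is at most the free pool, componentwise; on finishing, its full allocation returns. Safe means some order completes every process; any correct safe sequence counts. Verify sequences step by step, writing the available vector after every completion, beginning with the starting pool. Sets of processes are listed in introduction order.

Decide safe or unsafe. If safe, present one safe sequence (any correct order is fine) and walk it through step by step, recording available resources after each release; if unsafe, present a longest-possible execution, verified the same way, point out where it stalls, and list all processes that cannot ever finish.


SAFE, for example via the order T1, T8, T2, T7, T3, T9.
Key observation: at T1 the run first touches a limit — (2, 2, 0) against (3, 2, 1), exact on a resource it actually requests.
Verifying each step:
  pool = (3, 2, 1)
  run T1 (needs (2, 2, 0), free (3, 2, 1)); after release of (2, 3, 0) the pool is (5, 5, 1)
  run T8 (needs (5, 4, 0), free (5, 5, 1)); after release of (1, 2, 0) the pool is (6, 7, 1)
  run T2 (needs (2, 7, 1), free (6, 7, 1)); after release of (0, 1, 1) the pool is (6, 8, 2)
  run T7 (needs (5, 2, 0), free (6, 8, 2)); after release of (0, 1, 0) the pool is (6, 9, 2)
  run T3 (needs (2, 6, 1), free (6, 9, 2)); after release of (2, 2, 2) the pool is (8, 11, 4)
  run T9 (needs (4, 5, 1), free (8, 11, 4)); after release of (0, 2, 0) the pool is (8, 13, 4)


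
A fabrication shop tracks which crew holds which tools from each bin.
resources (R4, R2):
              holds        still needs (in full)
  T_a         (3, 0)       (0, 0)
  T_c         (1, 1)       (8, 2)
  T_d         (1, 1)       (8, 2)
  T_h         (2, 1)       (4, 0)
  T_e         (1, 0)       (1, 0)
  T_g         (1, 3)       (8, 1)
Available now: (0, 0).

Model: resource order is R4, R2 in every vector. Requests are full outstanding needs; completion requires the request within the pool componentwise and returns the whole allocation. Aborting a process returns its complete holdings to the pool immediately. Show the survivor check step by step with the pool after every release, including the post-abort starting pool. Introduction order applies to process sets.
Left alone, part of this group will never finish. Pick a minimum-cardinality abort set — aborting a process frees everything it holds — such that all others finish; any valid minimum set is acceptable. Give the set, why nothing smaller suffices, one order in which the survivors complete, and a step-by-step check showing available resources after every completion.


Minimum abort set: T_c and T_d.
Key observation: before aborting T_c and T_d, T_g was permanently blocked — no order could ever run it; afterwards it completes at step 4.
Minimality, checking each single-abort alternative: T_a alone leaves T_c blocked (short on R4 and R2); T_c alone leaves T_d blocked (short on R4); T_d alone leaves T_c blocked (short on R4); T_h alone leaves T_c blocked (short on R4 and R2); T_e alone leaves T_c blocked (short on R4 and R2); T_g alone leaves T_c blocked (short on R4).
One survivor order: T_a, T_e, T_h, T_g. Verifying each step (post-abort pool first):
  pool = (2, 2)
  T_a: need (0, 0) fits (2, 2); releases (3, 0), pool now (5, 2)
  T_e: need (1, 0) fits (5, 2); releases (1, 0), pool now (6, 2)
  T_h: need (4, 0) fits (6, 2); releases (2, 1), pool now (8, 3)
  T_g: need (8, 1) fits (8, 3); releases (1, 3), pool now (9, 6)


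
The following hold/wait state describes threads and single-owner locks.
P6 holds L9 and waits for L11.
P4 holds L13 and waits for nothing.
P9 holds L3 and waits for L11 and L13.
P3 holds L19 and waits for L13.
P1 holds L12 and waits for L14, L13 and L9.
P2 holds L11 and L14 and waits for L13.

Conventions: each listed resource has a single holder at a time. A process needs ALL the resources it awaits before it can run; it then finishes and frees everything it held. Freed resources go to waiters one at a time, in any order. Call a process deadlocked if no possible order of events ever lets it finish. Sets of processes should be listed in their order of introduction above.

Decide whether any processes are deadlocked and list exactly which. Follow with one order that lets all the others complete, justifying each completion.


No process is deadlocked.
Key observation: every chain of waits terminates; starting from the processes that wait on nothing, all the rest unlock in turn.
The rest can finish in the order P4, P3, P2, P6, P9, P1.
Check, step by step:
  run P4 (it waits on nothing); releases L13
  P3: everything it awaited (L13) is free; runs, freeing L19
  P2: everything it awaited (L13) is free; runs, freeing L11 and L14
  P6: everything it awaited (L11) is free; runs, freeing L9
  P9: everything it awaited (L11 and L13) is free; runs, freeing L3
  P1: everything it awaited (L14, L13 and L9) is free; runs, freeing L12


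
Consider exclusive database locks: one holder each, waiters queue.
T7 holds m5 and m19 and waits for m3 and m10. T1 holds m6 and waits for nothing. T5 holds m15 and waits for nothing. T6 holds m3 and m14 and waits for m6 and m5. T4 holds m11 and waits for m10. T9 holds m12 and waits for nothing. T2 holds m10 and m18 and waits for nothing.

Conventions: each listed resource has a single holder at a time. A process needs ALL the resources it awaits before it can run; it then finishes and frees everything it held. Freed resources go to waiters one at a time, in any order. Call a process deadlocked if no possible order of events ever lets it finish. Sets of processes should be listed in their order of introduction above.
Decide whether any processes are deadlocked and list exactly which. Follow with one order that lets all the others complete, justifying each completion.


Deadlocked: T7 and T6.
Key observation: T7 -> T6 -> T7 is a circular wait — nothing in it can go first; no other process is dragged down with it.
The rest can finish in the order T2, T5, T1, T9, T4.
Check, step by step:
  run T2 (it waits on nothing); releases m10 and m18
  run T5 (it waits on nothing); releases m15
  run T1 (it waits on nothing); releases m6
  run T9 (it waits on nothing); releases m12
  T4 waits on m10 — all released -> runs and releases m11


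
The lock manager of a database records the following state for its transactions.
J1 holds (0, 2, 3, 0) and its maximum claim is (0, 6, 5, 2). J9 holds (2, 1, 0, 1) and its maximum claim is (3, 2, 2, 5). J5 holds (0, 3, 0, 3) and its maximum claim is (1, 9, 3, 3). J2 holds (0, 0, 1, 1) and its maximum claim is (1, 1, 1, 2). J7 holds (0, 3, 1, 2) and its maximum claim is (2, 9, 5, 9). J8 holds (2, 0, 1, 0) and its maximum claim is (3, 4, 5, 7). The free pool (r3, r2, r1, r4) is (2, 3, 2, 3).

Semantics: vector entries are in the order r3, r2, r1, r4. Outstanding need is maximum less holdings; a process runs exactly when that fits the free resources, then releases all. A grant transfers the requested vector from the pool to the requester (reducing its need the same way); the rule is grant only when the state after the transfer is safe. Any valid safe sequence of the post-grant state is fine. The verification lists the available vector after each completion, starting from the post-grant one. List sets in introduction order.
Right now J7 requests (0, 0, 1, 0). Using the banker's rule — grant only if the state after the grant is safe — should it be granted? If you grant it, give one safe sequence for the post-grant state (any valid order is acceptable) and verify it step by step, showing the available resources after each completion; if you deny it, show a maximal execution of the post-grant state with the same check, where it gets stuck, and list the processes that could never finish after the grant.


GRANT: granting preserves safety; a valid post-grant sequence is J2, J9, J1, J5, J8, J7.
Key observation: even at the reduced pool (2, 3, 1, 3), J2 fits immediately, so safety survives the grant.
Step-by-step check of the post-grant state:
  pool = (2, 3, 1, 3)
  J2: need (1, 1, 0, 1) fits (2, 3, 1, 3); releases (0, 0, 1, 1), pool now (2, 3, 2, 4)
  J9: need (1, 1, 2, 4) fits (2, 3, 2, 4); releases (2, 1, 0, 1), pool now (4, 4, 2, 5)
  J1: need (0, 4, 2, 2) fits (4, 4, 2, 5); releases (0, 2, 3, 0), pool now (4, 6, 5, 5)
  J5: need (1, 6, 3, 0) fits (4, 6, 5, 5); releases (0, 3, 0, 3), pool now (4, 9, 5, 8)
  J8: need (1, 4, 4, 7) fits (4, 9, 5, 8); releases (2, 0, 1, 0), pool now (6, 9, 6, 8)
  J7: need (2, 6, 3, 7) fits (6, 9, 6, 8); releases (0, 3, 2, 2), pool now (6, 12, 8, 10)


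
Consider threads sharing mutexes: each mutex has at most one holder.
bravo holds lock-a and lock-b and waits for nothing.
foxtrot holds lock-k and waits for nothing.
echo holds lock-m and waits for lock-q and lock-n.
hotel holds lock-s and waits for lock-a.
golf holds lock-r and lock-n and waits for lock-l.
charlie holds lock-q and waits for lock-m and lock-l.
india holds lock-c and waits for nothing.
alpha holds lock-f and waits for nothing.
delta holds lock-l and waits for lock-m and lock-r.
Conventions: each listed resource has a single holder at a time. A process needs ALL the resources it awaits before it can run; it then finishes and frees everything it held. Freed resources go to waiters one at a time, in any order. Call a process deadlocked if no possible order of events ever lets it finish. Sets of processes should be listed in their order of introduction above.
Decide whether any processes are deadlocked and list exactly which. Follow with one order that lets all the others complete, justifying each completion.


Deadlocked set: echo, golf, charlie and delta.
Key observation: the cycle echo -> golf -> delta -> echo can never break — each member waits on the next; charlie is caught in further circular waits.
The rest can finish in the order india, foxtrot, bravo, hotel, alpha.
Step-by-step check:
  india waits on nothing -> runs at once and releases lock-c
  foxtrot waits on nothing -> runs at once and releases lock-k
  bravo waits on nothing -> runs at once and releases lock-a and lock-b
  hotel waits on lock-a — all released -> runs and releases lock-s
  alpha waits on nothing -> runs at once and releases lock-f


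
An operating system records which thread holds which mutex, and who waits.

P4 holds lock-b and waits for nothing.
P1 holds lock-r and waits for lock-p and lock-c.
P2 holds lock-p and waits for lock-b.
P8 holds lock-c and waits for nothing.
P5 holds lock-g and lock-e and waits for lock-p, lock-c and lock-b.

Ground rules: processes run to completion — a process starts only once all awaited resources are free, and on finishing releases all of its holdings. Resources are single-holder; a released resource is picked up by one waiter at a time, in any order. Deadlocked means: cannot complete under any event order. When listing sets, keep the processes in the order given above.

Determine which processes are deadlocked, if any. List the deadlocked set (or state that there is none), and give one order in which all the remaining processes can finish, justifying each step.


The deadlocked set is empty.
Key observation: the waits form no ring: some process can always run, and its releases unblock the others one by one.
The rest can finish in the order P4, P8, P2, P5, P1.
Check, step by step:
  run P4 (it waits on nothing); releases lock-b
  run P8 (it waits on nothing); releases lock-c
  P2 waits on lock-b — all released -> runs and releases lock-p
  P5 waits on lock-p, lock-c and lock-b — all released -> runs and releases lock-g and lock-e
  P1 waits on lock-p and lock-c — all released -> runs and releases lock-r


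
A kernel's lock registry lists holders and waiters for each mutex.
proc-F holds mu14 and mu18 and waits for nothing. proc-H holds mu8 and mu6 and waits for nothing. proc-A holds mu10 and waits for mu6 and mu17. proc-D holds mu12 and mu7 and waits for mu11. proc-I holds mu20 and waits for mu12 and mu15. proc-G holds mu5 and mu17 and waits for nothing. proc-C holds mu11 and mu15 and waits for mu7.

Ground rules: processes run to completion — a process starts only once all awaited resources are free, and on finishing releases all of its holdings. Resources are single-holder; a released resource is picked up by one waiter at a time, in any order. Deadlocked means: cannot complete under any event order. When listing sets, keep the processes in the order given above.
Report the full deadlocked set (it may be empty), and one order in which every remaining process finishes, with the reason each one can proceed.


Deadlocked set: proc-D, proc-I and proc-C.
Key observation: along proc-D -> proc-C -> proc-D, each member waits on what the next one holds — a deadlock; proc-I waits into the deadlock from upstream.
The rest can finish in the order proc-H, proc-F, proc-G, proc-A.
Verifying each step:
  run proc-H (it waits on nothing); releases mu8 and mu6
  run proc-F (it waits on nothing); releases mu14 and mu18
  run proc-G (it waits on nothing); releases mu5 and mu17
  proc-A: everything it awaited (mu6 and mu17) is free; runs, freeing mu10


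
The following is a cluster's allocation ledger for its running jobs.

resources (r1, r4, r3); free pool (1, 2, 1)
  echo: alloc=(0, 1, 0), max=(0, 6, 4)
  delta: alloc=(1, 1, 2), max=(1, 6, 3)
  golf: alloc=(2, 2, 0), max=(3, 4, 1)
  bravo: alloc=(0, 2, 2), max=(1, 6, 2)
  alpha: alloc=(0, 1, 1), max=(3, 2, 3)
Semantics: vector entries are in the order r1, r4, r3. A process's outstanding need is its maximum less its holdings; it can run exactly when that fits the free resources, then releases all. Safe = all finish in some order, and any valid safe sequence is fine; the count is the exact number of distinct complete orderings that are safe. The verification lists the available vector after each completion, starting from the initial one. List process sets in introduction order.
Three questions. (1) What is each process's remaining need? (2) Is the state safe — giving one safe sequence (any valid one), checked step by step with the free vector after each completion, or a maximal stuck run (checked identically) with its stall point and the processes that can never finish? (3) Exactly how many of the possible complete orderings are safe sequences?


(1) Remaining need (order r1, r4, r3):
  echo: (0, 5, 4)
  delta: (0, 5, 1)
  golf: (1, 2, 1)
  bravo: (1, 4, 0)
  alpha: (3, 1, 2)
(2) SAFE, for example via the order golf, bravo, delta, echo, alpha.
Key observation: at golf the run first touches a limit — (1, 2, 1) against (1, 2, 1), exact on a resource it actually requests.
Step-by-step check:
  pool = (1, 2, 1)
  golf: need (1, 2, 1) fits (1, 2, 1); releases (2, 2, 0), pool now (3, 4, 1)
  bravo: need (1, 4, 0) fits (3, 4, 1); releases (0, 2, 2), pool now (3, 6, 3)
  delta: need (0, 5, 1) fits (3, 6, 3); releases (1, 1, 2), pool now (4, 7, 5)
  echo: need (0, 5, 4) fits (4, 7, 5); releases (0, 1, 0), pool now (4, 8, 5)
  alpha: need (3, 1, 2) fits (4, 8, 5); releases (0, 1, 1), pool now (4, 9, 6)
(3) The exact count: 4 of the possible complete orderings are safe sequences.


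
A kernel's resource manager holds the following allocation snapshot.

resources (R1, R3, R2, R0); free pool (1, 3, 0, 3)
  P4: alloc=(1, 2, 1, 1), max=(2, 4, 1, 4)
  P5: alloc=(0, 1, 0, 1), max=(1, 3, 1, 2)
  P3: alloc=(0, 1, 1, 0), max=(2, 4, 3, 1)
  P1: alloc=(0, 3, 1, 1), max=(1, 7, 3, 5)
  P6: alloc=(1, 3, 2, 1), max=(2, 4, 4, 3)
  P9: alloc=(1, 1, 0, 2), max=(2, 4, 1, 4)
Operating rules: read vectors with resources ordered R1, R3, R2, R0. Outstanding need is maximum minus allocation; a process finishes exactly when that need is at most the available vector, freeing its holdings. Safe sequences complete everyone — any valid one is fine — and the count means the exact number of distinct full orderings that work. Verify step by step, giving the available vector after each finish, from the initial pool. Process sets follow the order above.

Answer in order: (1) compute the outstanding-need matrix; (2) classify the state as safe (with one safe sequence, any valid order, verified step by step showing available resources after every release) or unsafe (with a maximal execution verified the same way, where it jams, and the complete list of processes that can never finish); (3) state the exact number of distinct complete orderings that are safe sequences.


(1) Need matrix, components ordered R1, R3, R2, R0:
  P4: (1, 2, 0, 3)
  P5: (1, 2, 1, 1)
  P3: (2, 3, 2, 1)
  P1: (1, 4, 2, 4)
  P6: (1, 1, 2, 2)
  P9: (1, 3, 1, 2)
(2) UNSAFE — no complete ordering exists.
Key observation: no order helps: past P4, P9, P5, the free pool tops out at (3, 7, 1, 7), below what each blocked process needs in R2.
The run P4, P9, P5 cannot be extended any further. Step-by-step check:
  pool = (1, 3, 0, 3)
  P4 needs (1, 2, 0, 3) <= (1, 3, 0, 3) -> finishes; pool += (1, 2, 1, 1) = (2, 5, 1, 4)
  P9 needs (1, 3, 1, 2) <= (2, 5, 1, 4) -> finishes; pool += (1, 1, 0, 2) = (3, 6, 1, 6)
  P5 needs (1, 2, 1, 1) <= (3, 6, 1, 6) -> finishes; pool += (0, 1, 0, 1) = (3, 7, 1, 7)
  P3 cannot run: need (2, 3, 2, 1) vs free (3, 7, 1, 7) (insufficient R2)
  P1 cannot run: need (1, 4, 2, 4) vs free (3, 7, 1, 7) (insufficient R2)
  P6 cannot run: need (1, 1, 2, 2) vs free (3, 7, 1, 7) (insufficient R2)
Never able to finish: P3, P1 and P6.
(3) The exact count: 0 of the possible complete orderings are safe sequences.


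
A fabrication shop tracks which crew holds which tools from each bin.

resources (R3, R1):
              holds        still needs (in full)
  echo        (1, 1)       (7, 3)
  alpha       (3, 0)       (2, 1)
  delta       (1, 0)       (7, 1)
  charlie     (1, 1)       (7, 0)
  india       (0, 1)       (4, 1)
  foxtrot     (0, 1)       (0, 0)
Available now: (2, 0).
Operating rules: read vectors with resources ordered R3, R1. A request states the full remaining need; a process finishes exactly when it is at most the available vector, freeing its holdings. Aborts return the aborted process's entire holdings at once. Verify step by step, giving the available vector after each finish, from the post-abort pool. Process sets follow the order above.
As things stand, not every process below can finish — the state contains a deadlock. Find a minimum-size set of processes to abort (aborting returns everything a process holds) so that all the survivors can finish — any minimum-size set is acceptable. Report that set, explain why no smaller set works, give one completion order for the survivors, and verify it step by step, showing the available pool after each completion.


Abort delta and charlie.
Key observation: echo was stuck for good until delta and charlie gave back (2, 1); in the order shown it finishes at step 4.
Minimality, checking each single-abort alternative: echo alone leaves delta blocked (short on R3); alpha alone leaves echo blocked (short on R3 and R1); delta alone leaves echo blocked (short on R3 and R1); charlie alone leaves echo blocked (short on R3); india alone leaves echo blocked (short on R3 and R1); foxtrot alone leaves echo blocked (short on R3 and R1).
The survivors complete as foxtrot, alpha, india, echo. Step-by-step check (starting from the post-abort pool):
  pool = (4, 1)
  foxtrot: need (0, 0) fits (4, 1); releases (0, 1), pool now (4, 2)
  alpha: need (2, 1) fits (4, 2); releases (3, 0), pool now (7, 2)
  india: need (4, 1) fits (7, 2); releases (0, 1), pool now (7, 3)
  echo: need (7, 3) fits (7, 3); releases (1, 1), pool now (8, 4)


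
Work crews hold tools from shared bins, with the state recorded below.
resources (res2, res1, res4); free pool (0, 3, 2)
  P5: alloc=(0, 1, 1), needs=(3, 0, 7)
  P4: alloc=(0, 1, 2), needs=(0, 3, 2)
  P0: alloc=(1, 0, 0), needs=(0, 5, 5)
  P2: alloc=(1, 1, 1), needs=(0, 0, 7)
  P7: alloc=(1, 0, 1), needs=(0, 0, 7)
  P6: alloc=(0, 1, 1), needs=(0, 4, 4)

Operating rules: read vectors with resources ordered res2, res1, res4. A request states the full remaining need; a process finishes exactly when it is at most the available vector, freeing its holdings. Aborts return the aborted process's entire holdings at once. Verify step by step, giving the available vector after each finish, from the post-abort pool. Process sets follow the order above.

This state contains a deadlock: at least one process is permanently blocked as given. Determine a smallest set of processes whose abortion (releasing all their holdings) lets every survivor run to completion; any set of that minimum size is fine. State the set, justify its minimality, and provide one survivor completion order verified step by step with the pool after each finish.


The answer: abort P5 and P2.
Key observation: the deadlocked P7 becomes finishable only because P5 and P2 released (1, 2, 2); it completes at step 4 below.
No one abort is enough; case by case: P5 alone leaves P2 blocked (short on res4); P4 alone leaves P5 blocked (short on res2 and res4); P0 alone leaves P5 blocked (short on res2 and res4); P2 alone leaves P5 blocked (short on res2 and res4); P7 alone leaves P5 blocked (short on res2 and res4); P6 alone leaves P5 blocked (short on res2 and res4).
One survivor order: P4, P6, P0, P7. Step-by-step check (post-abort pool first):
  pool = (1, 5, 4)
  P4 needs (0, 3, 2) <= (1, 5, 4) -> finishes; pool += (0, 1, 2) = (1, 6, 6)
  P6 needs (0, 4, 4) <= (1, 6, 6) -> finishes; pool += (0, 1, 1) = (1, 7, 7)
  P0 needs (0, 5, 5) <= (1, 7, 7) -> finishes; pool += (1, 0, 0) = (2, 7, 7)
  P7 needs (0, 0, 7) <= (2, 7, 7) -> finishes; pool += (1, 0, 1) = (3, 7, 8)


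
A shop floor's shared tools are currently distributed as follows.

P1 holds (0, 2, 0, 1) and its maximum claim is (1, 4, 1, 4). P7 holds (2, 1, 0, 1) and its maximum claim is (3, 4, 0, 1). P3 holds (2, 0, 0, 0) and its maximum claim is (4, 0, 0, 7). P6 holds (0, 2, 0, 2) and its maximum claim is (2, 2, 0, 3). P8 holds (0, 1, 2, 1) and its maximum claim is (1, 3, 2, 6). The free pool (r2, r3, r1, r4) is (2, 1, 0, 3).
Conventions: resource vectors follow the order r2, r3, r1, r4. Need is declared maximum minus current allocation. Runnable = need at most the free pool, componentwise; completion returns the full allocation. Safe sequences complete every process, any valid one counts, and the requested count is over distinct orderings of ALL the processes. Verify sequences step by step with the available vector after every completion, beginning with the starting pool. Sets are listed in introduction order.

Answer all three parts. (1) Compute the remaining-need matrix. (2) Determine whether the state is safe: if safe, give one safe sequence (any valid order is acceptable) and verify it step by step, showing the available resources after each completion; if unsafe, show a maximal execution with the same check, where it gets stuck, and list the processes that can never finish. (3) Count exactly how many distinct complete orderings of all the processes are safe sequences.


(1) Outstanding need per process (order r2, r3, r1, r4):
  P1: (1, 2, 1, 3)
  P7: (1, 3, 0, 0)
  P3: (2, 0, 0, 7)
  P6: (2, 0, 0, 1)
  P8: (1, 2, 0, 5)
(2) SAFE — a valid safe sequence is P6, P8, P1, P7, P3.
Key observation: the first exact fit in this order is P6 — it needs (2, 0, 0, 1) with (2, 1, 0, 3) free, meeting a requested resource to the last unit.
Step-by-step check:
  pool = (2, 1, 0, 3)
  P6: need (2, 0, 0, 1) fits (2, 1, 0, 3); releases (0, 2, 0, 2), pool now (2, 3, 0, 5)
  P8: need (1, 2, 0, 5) fits (2, 3, 0, 5); releases (0, 1, 2, 1), pool now (2, 4, 2, 6)
  P1: need (1, 2, 1, 3) fits (2, 4, 2, 6); releases (0, 2, 0, 1), pool now (2, 6, 2, 7)
  P7: need (1, 3, 0, 0) fits (2, 6, 2, 7); releases (2, 1, 0, 1), pool now (4, 7, 2, 8)
  P3: need (2, 0, 0, 7) fits (4, 7, 2, 8); releases (2, 0, 0, 0), pool now (6, 7, 2, 8)
(3) Exactly 6 of the possible complete orderings are safe sequences.


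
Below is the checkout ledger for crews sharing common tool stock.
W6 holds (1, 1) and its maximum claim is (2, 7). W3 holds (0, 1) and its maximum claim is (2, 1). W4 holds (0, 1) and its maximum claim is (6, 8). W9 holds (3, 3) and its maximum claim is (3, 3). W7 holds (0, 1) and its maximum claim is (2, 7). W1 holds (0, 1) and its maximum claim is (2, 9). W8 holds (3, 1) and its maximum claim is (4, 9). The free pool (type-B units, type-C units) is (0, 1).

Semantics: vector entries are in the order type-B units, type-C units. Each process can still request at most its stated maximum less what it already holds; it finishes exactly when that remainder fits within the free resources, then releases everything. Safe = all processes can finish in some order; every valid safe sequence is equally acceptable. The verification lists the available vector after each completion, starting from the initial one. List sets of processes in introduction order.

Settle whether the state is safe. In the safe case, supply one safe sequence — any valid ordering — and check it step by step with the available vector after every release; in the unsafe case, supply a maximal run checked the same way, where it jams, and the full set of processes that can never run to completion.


UNSAFE.
Key observation: the wall is type-C units: completing W9, W3 brings the pool only to (3, 5), and all the rest need more.
Going as far as possible: W9, W3; after that, nothing fits. Step-by-step check:
  pool = (0, 1)
  run W9 (needs (0, 0), free (0, 1)); after release of (3, 3) the pool is (3, 4)
  run W3 (needs (2, 0), free (3, 4)); after release of (0, 1) the pool is (3, 5)
  W6 cannot run: need (1, 6) vs free (3, 5) (insufficient type-C units)
  W4 cannot run: need (6, 7) vs free (3, 5) (insufficient type-B units and type-C units)
  W7 cannot run: need (2, 6) vs free (3, 5) (insufficient type-C units)
  W1 cannot run: need (2, 8) vs free (3, 5) (insufficient type-C units)
  W8 cannot run: need (1, 8) vs free (3, 5) (insufficient type-C units)
Never able to finish: W6, W4, W7, W1 and W8.


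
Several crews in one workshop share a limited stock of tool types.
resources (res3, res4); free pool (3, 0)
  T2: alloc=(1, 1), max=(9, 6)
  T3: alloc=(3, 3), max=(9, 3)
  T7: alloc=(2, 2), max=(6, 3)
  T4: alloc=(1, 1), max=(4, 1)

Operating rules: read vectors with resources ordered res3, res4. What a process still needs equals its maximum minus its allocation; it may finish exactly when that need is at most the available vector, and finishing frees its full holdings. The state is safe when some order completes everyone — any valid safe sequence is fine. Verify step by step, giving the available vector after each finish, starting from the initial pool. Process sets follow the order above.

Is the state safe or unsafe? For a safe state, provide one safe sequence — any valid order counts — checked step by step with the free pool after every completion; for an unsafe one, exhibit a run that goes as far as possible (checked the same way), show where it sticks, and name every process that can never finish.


The state is SAFE; one workable sequence: T4, T7, T3, T2.
Key observation: the order's first zero-slack moment is T4 ((3, 0) needed, (3, 0) free — a requested resource with nothing to spare).
Check, step by step:
  pool = (3, 0)
  T4 needs (3, 0) <= (3, 0) -> finishes; pool += (1, 1) = (4, 1)
  T7 needs (4, 1) <= (4, 1) -> finishes; pool += (2, 2) = (6, 3)
  T3 needs (6, 0) <= (6, 3) -> finishes; pool += (3, 3) = (9, 6)
  T2 needs (8, 5) <= (9, 6) -> finishes; pool += (1, 1) = (10, 7)


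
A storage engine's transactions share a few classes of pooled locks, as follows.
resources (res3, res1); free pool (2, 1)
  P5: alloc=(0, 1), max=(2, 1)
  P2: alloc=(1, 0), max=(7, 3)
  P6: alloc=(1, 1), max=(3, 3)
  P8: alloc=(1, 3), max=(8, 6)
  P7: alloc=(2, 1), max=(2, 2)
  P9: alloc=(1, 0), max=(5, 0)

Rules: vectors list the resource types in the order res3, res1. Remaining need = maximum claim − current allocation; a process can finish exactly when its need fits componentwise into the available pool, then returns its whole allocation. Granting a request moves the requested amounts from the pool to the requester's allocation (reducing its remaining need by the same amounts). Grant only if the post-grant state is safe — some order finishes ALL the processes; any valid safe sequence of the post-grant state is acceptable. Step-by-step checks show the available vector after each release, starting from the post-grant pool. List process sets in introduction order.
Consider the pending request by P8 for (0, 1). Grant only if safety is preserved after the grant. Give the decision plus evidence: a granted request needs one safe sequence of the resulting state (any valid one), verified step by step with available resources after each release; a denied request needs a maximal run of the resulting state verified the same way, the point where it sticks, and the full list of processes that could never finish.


GRANT. The post-grant state is safe; one safe sequence: P5, P7, P6, P9, P2, P8.
Key observation: even at the reduced pool (2, 0), P5 fits immediately, so safety survives the grant.
Check on the post-grant state, step by step:
  pool = (2, 0)
  P5: need (2, 0) fits (2, 0); releases (0, 1), pool now (2, 1)
  P7: need (0, 1) fits (2, 1); releases (2, 1), pool now (4, 2)
  P6: need (2, 2) fits (4, 2); releases (1, 1), pool now (5, 3)
  P9: need (4, 0) fits (5, 3); releases (1, 0), pool now (6, 3)
  P2: need (6, 3) fits (6, 3); releases (1, 0), pool now (7, 3)
  P8: need (7, 2) fits (7, 3); releases (1, 4), pool now (8, 7)


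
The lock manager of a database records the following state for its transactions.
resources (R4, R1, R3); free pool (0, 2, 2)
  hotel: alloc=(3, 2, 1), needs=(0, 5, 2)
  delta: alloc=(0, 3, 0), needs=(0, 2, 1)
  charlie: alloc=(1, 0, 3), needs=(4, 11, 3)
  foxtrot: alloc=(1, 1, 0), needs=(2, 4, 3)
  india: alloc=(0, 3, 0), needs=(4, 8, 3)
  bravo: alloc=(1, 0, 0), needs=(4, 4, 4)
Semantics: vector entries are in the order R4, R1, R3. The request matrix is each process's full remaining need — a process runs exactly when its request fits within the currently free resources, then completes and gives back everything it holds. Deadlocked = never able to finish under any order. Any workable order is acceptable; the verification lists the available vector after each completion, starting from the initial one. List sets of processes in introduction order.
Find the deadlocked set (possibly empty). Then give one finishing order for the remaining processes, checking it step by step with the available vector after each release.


Nothing here is deadlocked.
Key observation: the pool covers delta at once, and every later process fits after earlier releases.
The rest can finish in the order delta, hotel, foxtrot, india, charlie, bravo. Check, step by step:
  pool = (0, 2, 2)
  delta: need (0, 2, 1) fits (0, 2, 2); releases (0, 3, 0), pool now (0, 5, 2)
  hotel: need (0, 5, 2) fits (0, 5, 2); releases (3, 2, 1), pool now (3, 7, 3)
  foxtrot: need (2, 4, 3) fits (3, 7, 3); releases (1, 1, 0), pool now (4, 8, 3)
  india: need (4, 8, 3) fits (4, 8, 3); releases (0, 3, 0), pool now (4, 11, 3)
  charlie: need (4, 11, 3) fits (4, 11, 3); releases (1, 0, 3), pool now (5, 11, 6)
  bravo: need (4, 4, 4) fits (5, 11, 6); releases (1, 0, 0), pool now (6, 11, 6)


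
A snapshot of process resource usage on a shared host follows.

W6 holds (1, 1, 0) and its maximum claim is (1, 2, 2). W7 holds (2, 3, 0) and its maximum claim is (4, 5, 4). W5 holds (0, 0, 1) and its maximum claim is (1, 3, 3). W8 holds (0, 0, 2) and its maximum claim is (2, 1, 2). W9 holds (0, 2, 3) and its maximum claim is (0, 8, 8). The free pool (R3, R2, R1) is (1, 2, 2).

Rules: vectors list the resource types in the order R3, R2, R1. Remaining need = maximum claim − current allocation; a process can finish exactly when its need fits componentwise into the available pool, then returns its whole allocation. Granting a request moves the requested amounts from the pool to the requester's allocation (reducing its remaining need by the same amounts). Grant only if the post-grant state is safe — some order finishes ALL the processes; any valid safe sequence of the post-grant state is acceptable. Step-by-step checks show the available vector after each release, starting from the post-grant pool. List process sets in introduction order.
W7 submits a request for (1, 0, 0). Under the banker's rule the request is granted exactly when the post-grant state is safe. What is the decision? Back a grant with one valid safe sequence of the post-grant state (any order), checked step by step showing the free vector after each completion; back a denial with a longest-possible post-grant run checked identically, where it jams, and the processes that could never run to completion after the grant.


DENY. Granting would leave the state unsafe.
Key observation: after W6, W5 the pool peaks at (1, 3, 3), and each blocked process is short somewhere: W7 on R1; W8 on R3; W9 on R2, R1.
Pretend the grant happened; the run W6, W5 goes as far as possible. Verifying each step:
  pool = (0, 2, 2)
  W6: need (0, 1, 2) fits (0, 2, 2); releases (1, 1, 0), pool now (1, 3, 2)
  W5: need (1, 3, 2) fits (1, 3, 2); releases (0, 0, 1), pool now (1, 3, 3)
  blocked: W7 wants (1, 2, 4), pool (1, 3, 3) — not enough R1
  blocked: W8 wants (2, 1, 0), pool (1, 3, 3) — not enough R3
  blocked: W9 wants (0, 6, 5), pool (1, 3, 3) — not enough R2 and R1
Post-grant, the permanently blocked set is W7, W8 and W9.


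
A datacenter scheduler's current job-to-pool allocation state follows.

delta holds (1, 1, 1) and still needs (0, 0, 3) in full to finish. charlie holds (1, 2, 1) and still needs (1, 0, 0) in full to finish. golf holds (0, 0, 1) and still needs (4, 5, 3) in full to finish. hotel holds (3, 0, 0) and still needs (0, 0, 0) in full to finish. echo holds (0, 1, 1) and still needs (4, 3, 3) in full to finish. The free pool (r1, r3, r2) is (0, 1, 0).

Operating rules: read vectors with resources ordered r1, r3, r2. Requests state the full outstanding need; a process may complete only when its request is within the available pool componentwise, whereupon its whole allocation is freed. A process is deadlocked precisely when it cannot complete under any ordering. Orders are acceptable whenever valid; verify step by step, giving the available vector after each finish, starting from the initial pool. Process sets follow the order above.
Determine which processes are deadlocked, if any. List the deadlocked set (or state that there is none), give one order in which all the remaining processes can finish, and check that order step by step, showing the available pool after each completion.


The deadlocked set is delta, golf and echo.
Key observation: the pool after hotel, charlie is (4, 3, 1); every surviving request exceeds it in r2, so progress ends there.
A valid finishing order for the others: hotel, charlie. Verifying each step:
  pool = (0, 1, 0)
  run hotel (needs (0, 0, 0), free (0, 1, 0)); after release of (3, 0, 0) the pool is (3, 1, 0)
  run charlie (needs (1, 0, 0), free (3, 1, 0)); after release of (1, 2, 1) the pool is (4, 3, 1)
None of the blocked processes ever fits:
  delta cannot run: need (0, 0, 3) vs free (4, 3, 1) (insufficient r2)
  golf cannot run: need (4, 5, 3) vs free (4, 3, 1) (insufficient r3 and r2)
  echo cannot run: need (4, 3, 3) vs free (4, 3, 1) (insufficient r2)


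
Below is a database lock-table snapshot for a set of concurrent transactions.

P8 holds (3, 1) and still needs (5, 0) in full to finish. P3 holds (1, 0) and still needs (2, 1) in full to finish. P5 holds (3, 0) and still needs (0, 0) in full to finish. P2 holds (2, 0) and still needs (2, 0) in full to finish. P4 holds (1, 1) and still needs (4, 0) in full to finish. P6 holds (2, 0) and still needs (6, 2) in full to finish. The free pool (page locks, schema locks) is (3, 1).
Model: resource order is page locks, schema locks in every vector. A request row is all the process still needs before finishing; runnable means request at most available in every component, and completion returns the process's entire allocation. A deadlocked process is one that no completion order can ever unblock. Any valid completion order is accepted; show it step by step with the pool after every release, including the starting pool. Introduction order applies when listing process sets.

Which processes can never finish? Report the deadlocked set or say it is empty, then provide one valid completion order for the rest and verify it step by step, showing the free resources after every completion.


No process is deadlocked.
Key observation: P3 fits the free pool immediately, and its release cascades until everyone finishes.
A valid finishing order for the others: P3, P4, P5, P2, P6, P8. Step-by-step check:
  pool = (3, 1)
  P3 needs (2, 1) <= (3, 1) -> finishes; pool += (1, 0) = (4, 1)
  P4 needs (4, 0) <= (4, 1) -> finishes; pool += (1, 1) = (5, 2)
  P5 needs (0, 0) <= (5, 2) -> finishes; pool += (3, 0) = (8, 2)
  P2 needs (2, 0) <= (8, 2) -> finishes; pool += (2, 0) = (10, 2)
  P6 needs (6, 2) <= (10, 2) -> finishes; pool += (2, 0) = (12, 2)
  P8 needs (5, 0) <= (12, 2) -> finishes; pool += (3, 1) = (15, 3)


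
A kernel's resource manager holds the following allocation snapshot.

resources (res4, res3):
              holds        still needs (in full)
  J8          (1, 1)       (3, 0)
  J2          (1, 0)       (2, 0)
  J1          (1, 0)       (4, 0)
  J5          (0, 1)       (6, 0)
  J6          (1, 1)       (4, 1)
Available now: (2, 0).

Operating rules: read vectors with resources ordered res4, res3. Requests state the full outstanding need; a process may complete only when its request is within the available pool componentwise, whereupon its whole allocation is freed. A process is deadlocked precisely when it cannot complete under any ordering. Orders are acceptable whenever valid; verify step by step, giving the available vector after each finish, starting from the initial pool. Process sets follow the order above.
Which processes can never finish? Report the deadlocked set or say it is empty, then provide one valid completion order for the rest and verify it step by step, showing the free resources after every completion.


The deadlocked set is empty.
Key observation: J2 leads a chain of completions in which each release enables another process.
A valid finishing order for the others: J2, J8, J1, J6, J5. Verifying each step:
  pool = (2, 0)
  run J2 (needs (2, 0), free (2, 0)); after release of (1, 0) the pool is (3, 0)
  run J8 (needs (3, 0), free (3, 0)); after release of (1, 1) the pool is (4, 1)
  run J1 (needs (4, 0), free (4, 1)); after release of (1, 0) the pool is (5, 1)
  run J6 (needs (4, 1), free (5, 1)); after release of (1, 1) the pool is (6, 2)
  run J5 (needs (6, 0), free (6, 2)); after release of (0, 1) the pool is (6, 3)
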